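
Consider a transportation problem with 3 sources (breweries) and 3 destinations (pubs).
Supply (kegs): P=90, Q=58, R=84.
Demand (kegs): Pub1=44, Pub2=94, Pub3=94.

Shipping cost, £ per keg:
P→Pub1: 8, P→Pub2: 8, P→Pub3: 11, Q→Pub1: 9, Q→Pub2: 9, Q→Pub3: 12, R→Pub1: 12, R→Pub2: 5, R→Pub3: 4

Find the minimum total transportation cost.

Optimal allocation:
  P->Pub2: 80 × £8 = £640
  P->Pub3: 10 × £11 = £110
  Q->Pub1: 44 × £9 = £396
  Q->Pub2: 14 × £9 = £126
  R->Pub3: 84 × £4 = £336
Total = 640 + 110 + 396 + 126 + 336 = £1608.

1608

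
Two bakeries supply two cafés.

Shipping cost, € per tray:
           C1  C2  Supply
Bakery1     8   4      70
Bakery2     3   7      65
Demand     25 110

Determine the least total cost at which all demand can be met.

A cheapest plan:
  Bakery1–C2: 70 trays
  Bakery2–C1: 25 trays
  Bakery2–C2: 40 trays
Total cost = €635.
(Supply check: Bakery1 ships 70; Bakery2 ships 65.)

635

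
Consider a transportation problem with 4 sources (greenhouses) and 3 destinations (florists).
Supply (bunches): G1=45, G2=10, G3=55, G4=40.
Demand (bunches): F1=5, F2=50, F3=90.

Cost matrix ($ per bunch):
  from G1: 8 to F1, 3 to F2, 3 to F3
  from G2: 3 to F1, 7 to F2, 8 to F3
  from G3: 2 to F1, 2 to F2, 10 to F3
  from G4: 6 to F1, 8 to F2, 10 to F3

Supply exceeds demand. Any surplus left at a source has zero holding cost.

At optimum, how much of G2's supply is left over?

An optimal plan:
  G1 to F3: 45 × $3 = $135
  G2 to F3: 10 × $8 = $80
  G3 to F1: 5 × $2 = $10
  G3 to F2: 50 × $2 = $100
  G4 to F3: 35 × $10 = $350
Total cost = $675.
G2 ships 10 of its 10, leaving 0.

0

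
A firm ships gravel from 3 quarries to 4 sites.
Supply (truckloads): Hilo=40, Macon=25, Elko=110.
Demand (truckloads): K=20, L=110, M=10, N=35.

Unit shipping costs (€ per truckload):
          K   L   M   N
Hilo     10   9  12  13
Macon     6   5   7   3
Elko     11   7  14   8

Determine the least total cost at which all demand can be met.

Optimal allocation:
  Hilo->K: 20 × €10 = €200
  Hilo->L: 10 × €9 = €90
  Hilo->M: 10 × €12 = €120
  Macon->N: 25 × €3 = €75
  Elko->L: 100 × €7 = €700
  Elko->N: 10 × €8 = €80
Total = 200 + 90 + 120 + 75 + 700 + 80 = €1265.
(Supply check: Hilo ships 40; Macon ships 25; Elko ships 110.)

1265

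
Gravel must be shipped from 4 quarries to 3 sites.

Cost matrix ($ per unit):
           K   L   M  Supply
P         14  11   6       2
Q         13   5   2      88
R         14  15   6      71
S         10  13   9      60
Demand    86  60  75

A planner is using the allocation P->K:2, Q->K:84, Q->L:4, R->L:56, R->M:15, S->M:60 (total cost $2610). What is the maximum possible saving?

Current plan cost = 2·14 + 84·13 + 4·5 + 56·15 + 15·6 + 60·9 = $2610.
Optimal plan:
  P→M: 2 truckloads
  Q→L: 60 truckloads
  Q→M: 28 truckloads
  R→K: 26 truckloads
  R→M: 45 truckloads
  S→K: 60 truckloads
Optimal cost = $1602.
Saving = 2610 − 1602 = $1008.

1008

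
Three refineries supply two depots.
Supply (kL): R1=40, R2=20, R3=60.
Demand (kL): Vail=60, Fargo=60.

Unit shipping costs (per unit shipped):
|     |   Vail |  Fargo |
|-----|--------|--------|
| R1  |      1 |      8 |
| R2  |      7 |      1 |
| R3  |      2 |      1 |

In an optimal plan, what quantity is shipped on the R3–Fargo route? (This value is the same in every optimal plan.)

Solving gives:
  R1–Vail: 40 × 1 = 40
  R2–Fargo: 20 × 1 = 20
  R3–Vail: 20 × 2 = 40
  R3–Fargo: 40 × 1 = 40
Total cost = 140.
So R3→Fargo carries 40 kL.

40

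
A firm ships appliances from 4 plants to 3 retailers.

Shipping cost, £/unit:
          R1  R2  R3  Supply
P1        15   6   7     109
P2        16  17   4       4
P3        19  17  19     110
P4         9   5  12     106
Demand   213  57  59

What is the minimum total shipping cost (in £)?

3757

Optimal allocation:
  P1 to R2: 54 × £6 = £324
  P1 to R3: 55 × £7 = £385
  P2 to R3: 4 × £4 = £16
  P3 to R1: 110 × £19 = £2090
  P4 to R1: 103 × £9 = £927
  P4 to R2: 3 × £5 = £15
Total = 324 + 385 + 16 + 2090 + 927 + 15 = £3757.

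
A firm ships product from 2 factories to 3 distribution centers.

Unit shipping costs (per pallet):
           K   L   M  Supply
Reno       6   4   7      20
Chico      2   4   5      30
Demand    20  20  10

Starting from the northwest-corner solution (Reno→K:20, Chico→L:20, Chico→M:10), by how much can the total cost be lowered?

80

Current plan cost = 20·6 + 20·4 + 10·5 = 250.
Optimal plan:
  Reno–L: 20 pallets
  Chico–K: 20 pallets
  Chico–M: 10 pallets
Optimal cost = 170.
Saving = 250 − 170 = 80.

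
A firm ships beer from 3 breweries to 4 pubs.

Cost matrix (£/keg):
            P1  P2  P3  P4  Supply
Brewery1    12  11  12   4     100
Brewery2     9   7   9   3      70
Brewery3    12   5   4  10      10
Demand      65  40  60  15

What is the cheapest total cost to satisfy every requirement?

1670

One minimum-cost allocation:
  Brewery1–P1: 35 × £12 = £420
  Brewery1–P3: 50 × £12 = £600
  Brewery1–P4: 15 × £4 = £60
  Brewery2–P1: 30 × £9 = £270
  Brewery2–P2: 40 × £7 = £280
  Brewery3–P3: 10 × £4 = £40
Total = 420 + 600 + 60 + 270 + 280 + 40 = £1670.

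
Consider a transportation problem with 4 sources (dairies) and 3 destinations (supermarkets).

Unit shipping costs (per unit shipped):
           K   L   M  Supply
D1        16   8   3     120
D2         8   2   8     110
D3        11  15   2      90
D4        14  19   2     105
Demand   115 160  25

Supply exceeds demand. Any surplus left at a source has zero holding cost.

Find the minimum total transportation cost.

2010

Optimal allocation:
  D1–L: 75 × 8 = 600
  D2–K: 25 × 8 = 200
  D2–L: 85 × 2 = 170
  D3–K: 90 × 11 = 990
  D4–M: 25 × 2 = 50
Total = 600 + 200 + 170 + 990 + 50 = 2010.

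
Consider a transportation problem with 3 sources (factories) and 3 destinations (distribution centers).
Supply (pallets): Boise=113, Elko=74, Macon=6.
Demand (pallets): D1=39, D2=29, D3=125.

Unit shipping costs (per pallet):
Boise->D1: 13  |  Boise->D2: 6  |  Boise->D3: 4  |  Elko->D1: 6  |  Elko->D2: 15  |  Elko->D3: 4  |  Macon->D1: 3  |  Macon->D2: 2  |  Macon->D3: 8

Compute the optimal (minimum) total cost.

An optimal shipping plan:
  Boise->D2: 23 pallets
  Boise->D3: 90 pallets
  Elko->D1: 39 pallets
  Elko->D3: 35 pallets
  Macon->D2: 6 pallets
Total cost = 884.

884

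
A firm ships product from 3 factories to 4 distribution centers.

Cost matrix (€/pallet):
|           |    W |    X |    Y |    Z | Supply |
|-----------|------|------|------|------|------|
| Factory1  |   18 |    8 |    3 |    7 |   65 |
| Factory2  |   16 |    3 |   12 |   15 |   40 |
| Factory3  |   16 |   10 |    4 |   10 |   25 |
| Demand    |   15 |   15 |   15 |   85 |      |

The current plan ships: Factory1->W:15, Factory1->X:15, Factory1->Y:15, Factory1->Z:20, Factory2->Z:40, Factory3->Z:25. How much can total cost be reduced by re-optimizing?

Current plan cost = 15·18 + 15·8 + 15·3 + 20·7 + 40·15 + 25·10 = €1425.
Optimal plan:
  Factory1–Z: 65 × €7 = €455
  Factory2–W: 15 × €16 = €240
  Factory2–X: 15 × €3 = €45
  Factory2–Z: 10 × €15 = €150
  Factory3–Y: 15 × €4 = €60
  Factory3–Z: 10 × €10 = €100
Optimal cost = €1050.
Saving = 1425 − 1050 = €375.

375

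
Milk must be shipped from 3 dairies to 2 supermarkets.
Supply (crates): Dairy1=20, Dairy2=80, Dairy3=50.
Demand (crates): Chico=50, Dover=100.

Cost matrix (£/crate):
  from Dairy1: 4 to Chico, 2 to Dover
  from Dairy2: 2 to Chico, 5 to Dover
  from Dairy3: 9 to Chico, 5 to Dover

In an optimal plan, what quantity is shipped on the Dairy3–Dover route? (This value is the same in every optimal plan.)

50

The minimum-cost plan:
  Dairy1 to Dover: 20 × £2 = £40
  Dairy2 to Chico: 50 × £2 = £100
  Dairy2 to Dover: 30 × £5 = £150
  Dairy3 to Dover: 50 × £5 = £250
Total cost = £540.
So Dairy3→Dover carries 50 crates.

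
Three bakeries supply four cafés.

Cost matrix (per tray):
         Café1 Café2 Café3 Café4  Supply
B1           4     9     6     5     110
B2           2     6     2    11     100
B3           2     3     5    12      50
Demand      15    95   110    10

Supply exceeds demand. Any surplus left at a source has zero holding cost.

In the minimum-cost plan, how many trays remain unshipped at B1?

30

Minimum-cost shipments:
  B1→Café1: 15 × 4 = 60
  B1→Café2: 45 × 9 = 405
  B1→Café3: 10 × 6 = 60
  B1→Café4: 10 × 5 = 50
  B2→Café3: 100 × 2 = 200
  B3→Café2: 50 × 3 = 150
Total cost = 925.
B1 ships 80 of its 110, leaving 30.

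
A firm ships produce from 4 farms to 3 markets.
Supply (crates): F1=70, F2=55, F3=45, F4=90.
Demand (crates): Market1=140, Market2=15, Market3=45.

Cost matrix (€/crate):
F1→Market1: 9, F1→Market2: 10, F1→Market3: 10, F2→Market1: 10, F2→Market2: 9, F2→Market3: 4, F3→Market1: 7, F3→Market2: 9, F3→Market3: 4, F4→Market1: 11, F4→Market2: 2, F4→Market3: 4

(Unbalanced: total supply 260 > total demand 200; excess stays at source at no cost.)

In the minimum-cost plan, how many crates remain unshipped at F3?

An optimal plan:
  F1–Market1: 70 × €9 = €630
  F2–Market1: 25 × €10 = €250
  F3–Market1: 45 × €7 = €315
  F4–Market2: 15 × €2 = €30
  F4–Market3: 45 × €4 = €180
Total cost = €1405.
F3 ships 45 of its 45, leaving 0.

0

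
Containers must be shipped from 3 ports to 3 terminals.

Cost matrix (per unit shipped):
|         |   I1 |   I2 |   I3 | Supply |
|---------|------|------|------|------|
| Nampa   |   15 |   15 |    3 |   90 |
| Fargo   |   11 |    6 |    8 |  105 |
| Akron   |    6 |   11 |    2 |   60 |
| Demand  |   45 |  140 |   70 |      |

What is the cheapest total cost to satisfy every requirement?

1575

An optimal shipping plan:
  Nampa to I2: 20 × 15 = 300
  Nampa to I3: 70 × 3 = 210
  Fargo to I2: 105 × 6 = 630
  Akron to I1: 45 × 6 = 270
  Akron to I2: 15 × 11 = 165
Total = 300 + 210 + 630 + 270 + 165 = 1575.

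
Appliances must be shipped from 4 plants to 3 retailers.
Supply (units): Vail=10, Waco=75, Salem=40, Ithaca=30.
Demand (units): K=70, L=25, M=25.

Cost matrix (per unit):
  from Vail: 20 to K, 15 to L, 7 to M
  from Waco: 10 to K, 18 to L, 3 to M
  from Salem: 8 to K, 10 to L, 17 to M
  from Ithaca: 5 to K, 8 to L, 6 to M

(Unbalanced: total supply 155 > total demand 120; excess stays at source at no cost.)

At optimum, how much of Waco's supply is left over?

25

An optimal plan:
  Waco to K: 25 × 10 = 250
  Waco to M: 25 × 3 = 75
  Salem to K: 15 × 8 = 120
  Salem to L: 25 × 10 = 250
  Ithaca to K: 30 × 5 = 150
Total cost = 845.
Waco ships 50 of its 75, leaving 25.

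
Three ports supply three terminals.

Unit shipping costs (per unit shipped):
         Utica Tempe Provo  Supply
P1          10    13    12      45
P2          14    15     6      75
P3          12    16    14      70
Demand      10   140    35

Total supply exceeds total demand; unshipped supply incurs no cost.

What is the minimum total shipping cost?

2395

Optimal allocation:
  P1–Tempe: 45 × 13 = 585
  P2–Tempe: 40 × 15 = 600
  P2–Provo: 35 × 6 = 210
  P3–Utica: 10 × 12 = 120
  P3–Tempe: 55 × 16 = 880
Total = 585 + 600 + 210 + 120 + 880 = 2395.
(Supply check: P1 ships 45; P2 ships 75; P3 ships 65.)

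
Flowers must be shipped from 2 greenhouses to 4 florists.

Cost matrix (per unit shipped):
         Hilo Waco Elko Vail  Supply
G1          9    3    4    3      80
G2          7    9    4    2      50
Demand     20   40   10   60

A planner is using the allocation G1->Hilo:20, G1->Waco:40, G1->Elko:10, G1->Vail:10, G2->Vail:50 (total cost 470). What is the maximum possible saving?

20

Current plan cost = 20·9 + 40·3 + 10·4 + 10·3 + 50·2 = 470.
Optimal plan:
  G1 to Waco: 40 × 3 = 120
  G1 to Elko: 10 × 4 = 40
  G1 to Vail: 30 × 3 = 90
  G2 to Hilo: 20 × 7 = 140
  G2 to Vail: 30 × 2 = 60
Optimal cost = 450.
Saving = 470 − 450 = 20.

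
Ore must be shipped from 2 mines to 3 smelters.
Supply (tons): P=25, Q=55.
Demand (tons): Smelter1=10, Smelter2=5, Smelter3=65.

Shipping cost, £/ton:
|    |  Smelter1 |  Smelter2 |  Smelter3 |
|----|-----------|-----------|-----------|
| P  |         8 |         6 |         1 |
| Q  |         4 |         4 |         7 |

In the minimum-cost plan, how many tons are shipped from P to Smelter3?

Solving gives:
  P→Smelter3: 25 × £1 = £25
  Q→Smelter1: 10 × £4 = £40
  Q→Smelter2: 5 × £4 = £20
  Q→Smelter3: 40 × £7 = £280
Total cost = £365.
So P→Smelter3 carries 25 tons.

25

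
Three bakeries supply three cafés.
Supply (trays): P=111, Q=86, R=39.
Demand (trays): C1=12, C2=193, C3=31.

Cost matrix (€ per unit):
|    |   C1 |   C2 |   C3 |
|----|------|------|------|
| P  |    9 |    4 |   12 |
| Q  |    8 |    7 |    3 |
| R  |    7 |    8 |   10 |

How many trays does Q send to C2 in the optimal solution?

55

Optimal shipments:
  P->C2: 111 × €4 = €444
  Q->C2: 55 × €7 = €385
  Q->C3: 31 × €3 = €93
  R->C1: 12 × €7 = €84
  R->C2: 27 × €8 = €216
Total cost = €1222.
So Q→C2 carries 55 trays.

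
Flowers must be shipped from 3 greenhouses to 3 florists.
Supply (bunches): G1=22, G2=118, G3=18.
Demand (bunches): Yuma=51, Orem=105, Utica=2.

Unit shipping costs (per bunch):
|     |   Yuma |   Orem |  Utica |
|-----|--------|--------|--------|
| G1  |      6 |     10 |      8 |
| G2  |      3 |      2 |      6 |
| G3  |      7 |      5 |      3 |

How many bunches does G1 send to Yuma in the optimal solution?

Solving gives:
  G1 to Yuma: 22 × 6 = 132
  G2 to Yuma: 29 × 3 = 87
  G2 to Orem: 89 × 2 = 178
  G3 to Orem: 16 × 5 = 80
  G3 to Utica: 2 × 3 = 6
Total cost = 483.
So G1→Yuma carries 22 bunches.

22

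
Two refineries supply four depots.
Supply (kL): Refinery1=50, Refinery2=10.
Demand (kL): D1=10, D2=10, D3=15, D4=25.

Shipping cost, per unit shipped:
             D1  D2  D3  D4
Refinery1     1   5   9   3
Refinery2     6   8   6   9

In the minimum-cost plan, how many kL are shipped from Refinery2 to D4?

Optimal shipments:
  Refinery1 to D1: 10 × 1 = 10
  Refinery1 to D2: 10 × 5 = 50
  Refinery1 to D3: 5 × 9 = 45
  Refinery1 to D4: 25 × 3 = 75
  Refinery2 to D3: 10 × 6 = 60
Total cost = 240.
The route Refinery2→D4 is not used.

0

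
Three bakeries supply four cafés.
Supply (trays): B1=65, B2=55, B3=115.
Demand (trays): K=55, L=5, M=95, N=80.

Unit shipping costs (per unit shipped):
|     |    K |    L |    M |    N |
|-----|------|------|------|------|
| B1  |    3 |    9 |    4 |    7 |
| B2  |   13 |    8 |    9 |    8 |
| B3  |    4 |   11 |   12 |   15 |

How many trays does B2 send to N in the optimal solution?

Optimal shipments:
  B1→M: 40 × 4 = 160
  B1→N: 25 × 7 = 175
  B2→N: 55 × 8 = 440
  B3→K: 55 × 4 = 220
  B3→L: 5 × 11 = 55
  B3→M: 55 × 12 = 660
Total cost = 1710.
So B2→N carries 55 trays.

55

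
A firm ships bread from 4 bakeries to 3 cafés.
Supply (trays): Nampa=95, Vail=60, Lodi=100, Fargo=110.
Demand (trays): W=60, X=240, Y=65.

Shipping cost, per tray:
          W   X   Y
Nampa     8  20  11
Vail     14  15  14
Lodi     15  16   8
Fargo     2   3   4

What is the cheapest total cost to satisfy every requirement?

3455

One minimum-cost allocation:
  Nampa to W: 60 × 8 = 480
  Nampa to Y: 35 × 11 = 385
  Vail to X: 60 × 15 = 900
  Lodi to X: 70 × 16 = 1120
  Lodi to Y: 30 × 8 = 240
  Fargo to X: 110 × 3 = 330
Total = 480 + 385 + 900 + 1120 + 240 + 330 = 3455.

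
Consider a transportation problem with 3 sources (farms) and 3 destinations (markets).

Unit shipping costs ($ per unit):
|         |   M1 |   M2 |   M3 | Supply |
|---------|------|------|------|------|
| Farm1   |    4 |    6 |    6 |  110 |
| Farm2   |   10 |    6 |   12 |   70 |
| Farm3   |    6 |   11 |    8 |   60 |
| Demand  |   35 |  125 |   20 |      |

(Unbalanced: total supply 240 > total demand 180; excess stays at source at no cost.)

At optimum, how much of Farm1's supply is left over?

0

An optimal plan:
  Farm1 to M1: 35 × $4 = $140
  Farm1 to M2: 55 × $6 = $330
  Farm1 to M3: 20 × $6 = $120
  Farm2 to M2: 70 × $6 = $420
Total cost = $1010.
Farm1 ships 110 of its 110, leaving 0.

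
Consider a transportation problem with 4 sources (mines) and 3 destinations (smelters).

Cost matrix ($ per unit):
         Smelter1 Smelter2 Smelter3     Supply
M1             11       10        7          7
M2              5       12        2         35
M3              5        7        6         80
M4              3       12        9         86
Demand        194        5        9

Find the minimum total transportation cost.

An optimal shipping plan:
  M1->Smelter2: 5 tons
  M1->Smelter3: 2 tons
  M2->Smelter1: 28 tons
  M2->Smelter3: 7 tons
  M3->Smelter1: 80 tons
  M4->Smelter1: 86 tons
Total cost = $876.

876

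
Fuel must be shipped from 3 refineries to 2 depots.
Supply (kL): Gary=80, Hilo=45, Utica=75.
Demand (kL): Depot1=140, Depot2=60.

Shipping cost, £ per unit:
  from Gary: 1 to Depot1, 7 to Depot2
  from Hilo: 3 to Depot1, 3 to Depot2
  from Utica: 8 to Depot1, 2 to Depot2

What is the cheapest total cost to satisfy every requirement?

A cheapest plan:
  Gary to Depot1: 80 × £1 = £80
  Hilo to Depot1: 45 × £3 = £135
  Utica to Depot1: 15 × £8 = £120
  Utica to Depot2: 60 × £2 = £120
Total = 80 + 135 + 120 + 120 = £455.

455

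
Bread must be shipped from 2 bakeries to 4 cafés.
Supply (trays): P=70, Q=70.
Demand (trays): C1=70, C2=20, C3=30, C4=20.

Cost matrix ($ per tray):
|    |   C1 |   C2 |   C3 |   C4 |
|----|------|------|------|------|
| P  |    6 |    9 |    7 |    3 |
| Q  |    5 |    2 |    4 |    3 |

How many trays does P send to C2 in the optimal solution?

0

Optimal shipments:
  P–C1: 50 trays
  P–C4: 20 trays
  Q–C1: 20 trays
  Q–C2: 20 trays
  Q–C3: 30 trays
Total cost = $620.
The route P→C2 is not used.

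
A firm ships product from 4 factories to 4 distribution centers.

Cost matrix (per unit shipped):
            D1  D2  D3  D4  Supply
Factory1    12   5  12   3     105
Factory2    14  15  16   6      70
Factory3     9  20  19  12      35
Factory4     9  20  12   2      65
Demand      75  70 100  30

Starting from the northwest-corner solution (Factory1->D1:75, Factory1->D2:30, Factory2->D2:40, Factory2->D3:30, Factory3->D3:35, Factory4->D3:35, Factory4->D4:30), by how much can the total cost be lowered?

710

Current plan cost = 75·12 + 30·5 + 40·15 + 30·16 + 35·19 + 35·12 + 30·2 = 3275.
Optimal plan:
  Factory1–D2: 70 × 5 = 350
  Factory1–D3: 35 × 12 = 420
  Factory2–D3: 40 × 16 = 640
  Factory2–D4: 30 × 6 = 180
  Factory3–D1: 35 × 9 = 315
  Factory4–D1: 40 × 9 = 360
  Factory4–D3: 25 × 12 = 300
Optimal cost = 2565.
Saving = 3275 − 2565 = 710.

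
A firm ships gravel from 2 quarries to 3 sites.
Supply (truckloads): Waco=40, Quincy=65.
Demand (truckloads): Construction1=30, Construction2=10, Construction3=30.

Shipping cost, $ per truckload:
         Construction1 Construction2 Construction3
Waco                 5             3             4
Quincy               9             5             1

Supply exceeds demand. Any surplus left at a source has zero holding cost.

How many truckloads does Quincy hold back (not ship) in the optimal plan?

35

An optimal plan:
  Waco->Construction1: 30 truckloads
  Waco->Construction2: 10 truckloads
  Quincy->Construction3: 30 truckloads
Total cost = $210.
Quincy ships 30 of its 65, leaving 35.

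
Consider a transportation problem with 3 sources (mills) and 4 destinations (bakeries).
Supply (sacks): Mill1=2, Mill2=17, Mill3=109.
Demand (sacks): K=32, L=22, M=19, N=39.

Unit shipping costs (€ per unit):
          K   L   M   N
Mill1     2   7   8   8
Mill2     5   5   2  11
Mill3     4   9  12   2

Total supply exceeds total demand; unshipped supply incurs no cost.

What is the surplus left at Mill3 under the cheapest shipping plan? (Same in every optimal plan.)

16

Minimum-cost shipments:
  Mill1–M: 2 sacks
  Mill2–M: 17 sacks
  Mill3–K: 32 sacks
  Mill3–L: 22 sacks
  Mill3–N: 39 sacks
Total cost = €454.
Mill3 ships 93 of its 109, leaving 16.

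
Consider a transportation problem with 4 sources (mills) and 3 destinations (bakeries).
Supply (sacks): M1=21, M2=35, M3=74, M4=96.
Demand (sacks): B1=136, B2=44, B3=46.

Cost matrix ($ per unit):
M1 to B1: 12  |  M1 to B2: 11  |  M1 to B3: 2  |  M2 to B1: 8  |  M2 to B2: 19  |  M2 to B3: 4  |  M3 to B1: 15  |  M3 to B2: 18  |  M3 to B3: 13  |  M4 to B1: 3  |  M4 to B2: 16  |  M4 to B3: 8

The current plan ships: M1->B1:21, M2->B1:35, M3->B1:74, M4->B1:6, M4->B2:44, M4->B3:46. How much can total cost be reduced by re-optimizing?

Current plan cost = 21·12 + 35·8 + 74·15 + 6·3 + 44·16 + 46·8 = $2732.
Optimal plan:
  M1 to B3: 21 sacks
  M2 to B1: 10 sacks
  M2 to B3: 25 sacks
  M3 to B1: 30 sacks
  M3 to B2: 44 sacks
  M4 to B1: 96 sacks
Optimal cost = $1752.
Saving = 2732 − 1752 = $980.

980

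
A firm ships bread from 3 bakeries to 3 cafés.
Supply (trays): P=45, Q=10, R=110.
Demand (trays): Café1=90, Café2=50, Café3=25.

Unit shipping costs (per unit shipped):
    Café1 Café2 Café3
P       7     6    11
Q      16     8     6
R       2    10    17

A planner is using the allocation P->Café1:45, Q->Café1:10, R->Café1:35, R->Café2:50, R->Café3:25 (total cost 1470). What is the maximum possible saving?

Current plan cost = 45·7 + 10·16 + 35·2 + 50·10 + 25·17 = 1470.
Optimal plan:
  P→Café2: 30 trays
  P→Café3: 15 trays
  Q→Café3: 10 trays
  R→Café1: 90 trays
  R→Café2: 20 trays
Optimal cost = 785.
Saving = 1470 − 785 = 685.

685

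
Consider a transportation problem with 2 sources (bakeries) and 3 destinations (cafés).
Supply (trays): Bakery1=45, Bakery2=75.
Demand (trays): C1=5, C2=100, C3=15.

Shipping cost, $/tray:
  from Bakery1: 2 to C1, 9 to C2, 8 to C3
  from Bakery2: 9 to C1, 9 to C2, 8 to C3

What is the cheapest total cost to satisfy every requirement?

1030

Optimal allocation:
  Bakery1 to C1: 5 × $2 = $10
  Bakery1 to C2: 25 × $9 = $225
  Bakery1 to C3: 15 × $8 = $120
  Bakery2 to C2: 75 × $9 = $675
Total = 10 + 225 + 120 + 675 = $1030.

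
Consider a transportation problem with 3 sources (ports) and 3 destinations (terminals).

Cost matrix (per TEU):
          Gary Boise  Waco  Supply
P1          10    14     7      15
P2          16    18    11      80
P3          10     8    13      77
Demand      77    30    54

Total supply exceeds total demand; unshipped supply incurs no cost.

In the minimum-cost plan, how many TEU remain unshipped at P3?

Minimum-cost shipments:
  P1→Gary: 15 × 10 = 150
  P2→Gary: 15 × 16 = 240
  P2→Waco: 54 × 11 = 594
  P3→Gary: 47 × 10 = 470
  P3→Boise: 30 × 8 = 240
Total cost = 1694.
P3 ships 77 of its 77, leaving 0.

0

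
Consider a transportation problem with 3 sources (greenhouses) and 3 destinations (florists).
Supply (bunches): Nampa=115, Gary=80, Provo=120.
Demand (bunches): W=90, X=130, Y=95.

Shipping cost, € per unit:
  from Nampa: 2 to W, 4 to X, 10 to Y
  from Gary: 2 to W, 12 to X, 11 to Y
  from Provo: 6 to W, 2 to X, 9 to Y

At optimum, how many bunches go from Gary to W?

80

The minimum-cost plan:
  Nampa->W: 10 bunches
  Nampa->X: 10 bunches
  Nampa->Y: 95 bunches
  Gary->W: 80 bunches
  Provo->X: 120 bunches
Total cost = €1410.
So Gary→W carries 80 bunches.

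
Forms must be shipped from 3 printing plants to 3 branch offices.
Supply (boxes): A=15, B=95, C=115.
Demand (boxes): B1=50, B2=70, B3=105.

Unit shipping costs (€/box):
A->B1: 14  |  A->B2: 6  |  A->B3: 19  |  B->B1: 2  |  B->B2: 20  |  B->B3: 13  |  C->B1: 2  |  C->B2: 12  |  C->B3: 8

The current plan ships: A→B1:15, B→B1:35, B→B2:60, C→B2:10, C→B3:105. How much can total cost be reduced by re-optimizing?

Current plan cost = 15·14 + 35·2 + 60·20 + 10·12 + 105·8 = €2440.
Optimal plan:
  A->B2: 15 × €6 = €90
  B->B1: 50 × €2 = €100
  B->B3: 45 × €13 = €585
  C->B2: 55 × €12 = €660
  C->B3: 60 × €8 = €480
Optimal cost = €1915.
Saving = 2440 − 1915 = €525.

525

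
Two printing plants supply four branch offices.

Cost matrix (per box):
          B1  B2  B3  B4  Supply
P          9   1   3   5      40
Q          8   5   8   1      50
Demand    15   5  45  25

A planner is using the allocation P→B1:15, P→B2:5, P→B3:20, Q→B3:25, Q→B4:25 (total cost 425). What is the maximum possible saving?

95

Current plan cost = 15·9 + 5·1 + 20·3 + 25·8 + 25·1 = 425.
Optimal plan:
  P to B3: 40 × 3 = 120
  Q to B1: 15 × 8 = 120
  Q to B2: 5 × 5 = 25
  Q to B3: 5 × 8 = 40
  Q to B4: 25 × 1 = 25
Optimal cost = 330.
Saving = 425 − 330 = 95.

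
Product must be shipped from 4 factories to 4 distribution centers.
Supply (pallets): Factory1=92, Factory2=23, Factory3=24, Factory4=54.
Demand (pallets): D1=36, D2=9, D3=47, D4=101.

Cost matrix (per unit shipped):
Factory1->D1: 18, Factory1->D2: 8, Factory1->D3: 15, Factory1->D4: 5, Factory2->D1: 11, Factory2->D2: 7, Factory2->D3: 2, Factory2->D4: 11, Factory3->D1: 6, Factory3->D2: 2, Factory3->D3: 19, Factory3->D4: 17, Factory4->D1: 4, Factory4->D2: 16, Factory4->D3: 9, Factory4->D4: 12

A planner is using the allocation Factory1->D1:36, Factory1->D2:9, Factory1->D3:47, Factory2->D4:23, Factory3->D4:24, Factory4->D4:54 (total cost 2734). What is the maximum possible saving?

1712

Current plan cost = 36·18 + 9·8 + 47·15 + 23·11 + 24·17 + 54·12 = 2734.
Optimal plan:
  Factory1→D4: 92 × 5 = 460
  Factory2→D3: 23 × 2 = 46
  Factory3→D1: 15 × 6 = 90
  Factory3→D2: 9 × 2 = 18
  Factory4→D1: 21 × 4 = 84
  Factory4→D3: 24 × 9 = 216
  Factory4→D4: 9 × 12 = 108
Optimal cost = 1022.
Saving = 2734 − 1022 = 1712.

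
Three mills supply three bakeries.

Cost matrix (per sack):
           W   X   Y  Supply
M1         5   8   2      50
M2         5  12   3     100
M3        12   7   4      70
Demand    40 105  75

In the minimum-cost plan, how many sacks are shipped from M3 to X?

70

Optimal shipments:
  M1→X: 35 × 8 = 280
  M1→Y: 15 × 2 = 30
  M2→W: 40 × 5 = 200
  M2→Y: 60 × 3 = 180
  M3→X: 70 × 7 = 490
Total cost = 1180.
So M3→X carries 70 sacks.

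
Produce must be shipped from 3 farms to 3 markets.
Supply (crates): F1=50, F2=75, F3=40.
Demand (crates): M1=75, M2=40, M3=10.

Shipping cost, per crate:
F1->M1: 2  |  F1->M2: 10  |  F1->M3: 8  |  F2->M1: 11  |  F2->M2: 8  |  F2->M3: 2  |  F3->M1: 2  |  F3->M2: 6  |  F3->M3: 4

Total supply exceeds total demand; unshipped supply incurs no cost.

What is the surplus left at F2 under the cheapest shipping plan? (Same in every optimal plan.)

40

An optimal plan:
  F1–M1: 50 crates
  F2–M2: 25 crates
  F2–M3: 10 crates
  F3–M1: 25 crates
  F3–M2: 15 crates
Total cost = 460.
F2 ships 35 of its 75, leaving 40.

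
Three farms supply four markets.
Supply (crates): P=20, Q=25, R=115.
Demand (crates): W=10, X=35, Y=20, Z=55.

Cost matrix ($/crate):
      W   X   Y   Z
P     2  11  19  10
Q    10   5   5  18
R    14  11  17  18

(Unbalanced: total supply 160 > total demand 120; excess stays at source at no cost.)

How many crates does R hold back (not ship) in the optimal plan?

Minimum-cost shipments:
  P→W: 10 × $2 = $20
  P→Z: 10 × $10 = $100
  Q→X: 5 × $5 = $25
  Q→Y: 20 × $5 = $100
  R→X: 30 × $11 = $330
  R→Z: 45 × $18 = $810
Total cost = $1385.
R ships 75 of its 115, leaving 40.

40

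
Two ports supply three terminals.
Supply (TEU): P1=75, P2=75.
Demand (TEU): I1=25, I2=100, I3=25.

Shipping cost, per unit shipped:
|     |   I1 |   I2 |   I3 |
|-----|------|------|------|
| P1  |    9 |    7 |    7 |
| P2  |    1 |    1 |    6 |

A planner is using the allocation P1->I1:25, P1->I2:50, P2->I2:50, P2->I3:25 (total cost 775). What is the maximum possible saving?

175

Current plan cost = 25·9 + 50·7 + 50·1 + 25·6 = 775.
Optimal plan:
  P1→I2: 50 × 7 = 350
  P1→I3: 25 × 7 = 175
  P2→I1: 25 × 1 = 25
  P2→I2: 50 × 1 = 50
Optimal cost = 600.
Saving = 775 − 600 = 175.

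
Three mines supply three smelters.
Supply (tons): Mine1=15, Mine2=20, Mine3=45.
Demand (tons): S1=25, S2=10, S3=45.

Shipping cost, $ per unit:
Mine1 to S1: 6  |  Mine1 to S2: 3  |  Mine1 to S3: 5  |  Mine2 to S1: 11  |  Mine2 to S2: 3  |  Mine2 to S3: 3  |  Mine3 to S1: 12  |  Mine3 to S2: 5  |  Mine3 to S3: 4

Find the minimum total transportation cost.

410

Optimal allocation:
  Mine1 to S1: 15 × $6 = $90
  Mine2 to S2: 10 × $3 = $30
  Mine2 to S3: 10 × $3 = $30
  Mine3 to S1: 10 × $12 = $120
  Mine3 to S3: 35 × $4 = $140
Total = 90 + 30 + 30 + 120 + 140 = $410.
(Supply check: Mine1 ships 15; Mine2 ships 20; Mine3 ships 45.)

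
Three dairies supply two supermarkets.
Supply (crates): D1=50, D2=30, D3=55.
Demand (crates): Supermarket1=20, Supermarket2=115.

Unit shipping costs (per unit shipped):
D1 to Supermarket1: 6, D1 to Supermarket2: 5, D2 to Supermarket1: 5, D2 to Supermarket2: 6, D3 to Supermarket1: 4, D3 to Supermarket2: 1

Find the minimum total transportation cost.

A cheapest plan:
  D1 to Supermarket2: 50 × 5 = 250
  D2 to Supermarket1: 20 × 5 = 100
  D2 to Supermarket2: 10 × 6 = 60
  D3 to Supermarket2: 55 × 1 = 55
Total = 250 + 100 + 60 + 55 = 465.

465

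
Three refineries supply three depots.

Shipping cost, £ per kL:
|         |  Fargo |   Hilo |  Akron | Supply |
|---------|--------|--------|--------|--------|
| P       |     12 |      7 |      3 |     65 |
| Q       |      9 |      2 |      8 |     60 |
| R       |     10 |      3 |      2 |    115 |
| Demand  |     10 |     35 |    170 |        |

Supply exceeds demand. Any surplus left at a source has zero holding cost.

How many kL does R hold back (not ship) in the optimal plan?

0

An optimal plan:
  P–Akron: 55 × £3 = £165
  Q–Fargo: 10 × £9 = £90
  Q–Hilo: 35 × £2 = £70
  R–Akron: 115 × £2 = £230
Total cost = £555.
R ships 115 of its 115, leaving 0.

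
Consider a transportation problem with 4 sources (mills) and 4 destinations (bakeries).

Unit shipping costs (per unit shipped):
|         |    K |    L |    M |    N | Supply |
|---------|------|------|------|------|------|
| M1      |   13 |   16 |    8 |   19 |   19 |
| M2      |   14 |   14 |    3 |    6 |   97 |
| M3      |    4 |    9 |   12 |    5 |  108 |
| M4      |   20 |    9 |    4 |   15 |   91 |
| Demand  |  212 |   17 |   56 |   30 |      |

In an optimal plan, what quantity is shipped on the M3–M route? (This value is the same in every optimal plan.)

Solving gives:
  M1 to K: 19 × 13 = 247
  M2 to K: 67 × 14 = 938
  M2 to N: 30 × 6 = 180
  M3 to K: 108 × 4 = 432
  M4 to K: 18 × 20 = 360
  M4 to L: 17 × 9 = 153
  M4 to M: 56 × 4 = 224
Total cost = 2534.
The route M3→M is not used.

0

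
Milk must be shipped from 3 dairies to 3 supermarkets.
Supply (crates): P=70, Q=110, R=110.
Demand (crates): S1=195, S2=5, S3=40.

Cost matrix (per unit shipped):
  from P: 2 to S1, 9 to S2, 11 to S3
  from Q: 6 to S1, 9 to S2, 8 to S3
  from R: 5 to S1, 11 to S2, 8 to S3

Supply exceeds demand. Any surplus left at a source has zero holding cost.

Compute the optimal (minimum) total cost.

Optimal allocation:
  P–S1: 70 crates
  Q–S1: 15 crates
  Q–S2: 5 crates
  Q–S3: 40 crates
  R–S1: 110 crates
Total cost = 1145.
(Supply check: P ships 70; Q ships 60; R ships 110.)

1145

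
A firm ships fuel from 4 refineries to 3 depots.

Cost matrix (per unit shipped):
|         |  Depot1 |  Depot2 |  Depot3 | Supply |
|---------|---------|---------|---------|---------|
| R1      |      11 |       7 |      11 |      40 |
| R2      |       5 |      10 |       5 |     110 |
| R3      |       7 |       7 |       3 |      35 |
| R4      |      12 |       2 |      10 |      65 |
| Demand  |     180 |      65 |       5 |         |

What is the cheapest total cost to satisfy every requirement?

An optimal shipping plan:
  R1->Depot1: 40 × 11 = 440
  R2->Depot1: 110 × 5 = 550
  R3->Depot1: 30 × 7 = 210
  R3->Depot3: 5 × 3 = 15
  R4->Depot2: 65 × 2 = 130
Total = 440 + 550 + 210 + 15 + 130 = 1345.

1345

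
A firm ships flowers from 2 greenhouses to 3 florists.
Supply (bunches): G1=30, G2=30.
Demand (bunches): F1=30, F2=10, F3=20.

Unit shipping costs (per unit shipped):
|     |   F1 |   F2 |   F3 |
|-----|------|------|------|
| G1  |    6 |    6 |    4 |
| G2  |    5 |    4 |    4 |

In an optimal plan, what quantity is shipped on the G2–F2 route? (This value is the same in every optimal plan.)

Solving gives:
  G1->F1: 10 bunches
  G1->F3: 20 bunches
  G2->F1: 20 bunches
  G2->F2: 10 bunches
Total cost = 280.
So G2→F2 carries 10 bunches.

10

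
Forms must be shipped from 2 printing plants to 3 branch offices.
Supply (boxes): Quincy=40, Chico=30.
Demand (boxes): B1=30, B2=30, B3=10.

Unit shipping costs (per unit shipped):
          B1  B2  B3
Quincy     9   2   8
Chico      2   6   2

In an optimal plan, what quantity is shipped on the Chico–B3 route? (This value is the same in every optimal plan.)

Optimal shipments:
  Quincy→B2: 30 × 2 = 60
  Quincy→B3: 10 × 8 = 80
  Chico→B1: 30 × 2 = 60
Total cost = 200.
The route Chico→B3 is not used.

0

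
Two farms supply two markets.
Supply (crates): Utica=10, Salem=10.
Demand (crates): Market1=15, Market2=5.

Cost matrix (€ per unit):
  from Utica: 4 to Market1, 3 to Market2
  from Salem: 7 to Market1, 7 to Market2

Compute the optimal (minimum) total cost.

105

Optimal allocation:
  Utica–Market1: 5 × €4 = €20
  Utica–Market2: 5 × €3 = €15
  Salem–Market1: 10 × €7 = €70
Total = 20 + 15 + 70 = €105.
(Supply check: Utica ships 10; Salem ships 10.)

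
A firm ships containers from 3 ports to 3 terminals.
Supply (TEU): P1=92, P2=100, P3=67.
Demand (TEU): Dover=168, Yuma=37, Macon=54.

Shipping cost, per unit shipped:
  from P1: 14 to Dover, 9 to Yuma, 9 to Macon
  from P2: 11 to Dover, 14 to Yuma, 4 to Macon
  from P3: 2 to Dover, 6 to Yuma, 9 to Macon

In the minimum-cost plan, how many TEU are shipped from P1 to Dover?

Solving gives:
  P1–Dover: 55 × 14 = 770
  P1–Yuma: 37 × 9 = 333
  P2–Dover: 46 × 11 = 506
  P2–Macon: 54 × 4 = 216
  P3–Dover: 67 × 2 = 134
Total cost = 1959.
So P1→Dover carries 55 TEU.

55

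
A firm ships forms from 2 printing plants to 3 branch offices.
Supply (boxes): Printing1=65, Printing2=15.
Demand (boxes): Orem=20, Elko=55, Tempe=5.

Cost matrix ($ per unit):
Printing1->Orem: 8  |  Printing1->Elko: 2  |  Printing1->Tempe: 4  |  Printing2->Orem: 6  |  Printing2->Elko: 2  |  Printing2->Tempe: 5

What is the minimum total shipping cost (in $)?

260

One minimum-cost allocation:
  Printing1->Orem: 5 boxes
  Printing1->Elko: 55 boxes
  Printing1->Tempe: 5 boxes
  Printing2->Orem: 15 boxes
Total cost = $260.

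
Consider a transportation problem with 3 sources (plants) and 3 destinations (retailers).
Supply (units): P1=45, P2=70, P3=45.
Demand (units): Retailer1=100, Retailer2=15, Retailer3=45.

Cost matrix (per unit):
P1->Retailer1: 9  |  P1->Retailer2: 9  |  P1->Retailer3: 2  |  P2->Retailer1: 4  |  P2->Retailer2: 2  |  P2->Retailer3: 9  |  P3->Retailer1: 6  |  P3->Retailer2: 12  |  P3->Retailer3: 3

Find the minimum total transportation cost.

610

An optimal shipping plan:
  P1–Retailer3: 45 × 2 = 90
  P2–Retailer1: 55 × 4 = 220
  P2–Retailer2: 15 × 2 = 30
  P3–Retailer1: 45 × 6 = 270
Total = 90 + 220 + 30 + 270 = 610.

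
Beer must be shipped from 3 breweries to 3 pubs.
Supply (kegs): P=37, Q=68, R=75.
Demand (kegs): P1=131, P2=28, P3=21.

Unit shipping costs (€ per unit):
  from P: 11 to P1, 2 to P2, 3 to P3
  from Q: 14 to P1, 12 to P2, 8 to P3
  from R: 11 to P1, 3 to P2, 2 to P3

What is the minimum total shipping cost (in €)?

1743

One minimum-cost allocation:
  P→P1: 9 × €11 = €99
  P→P2: 28 × €2 = €56
  Q→P1: 68 × €14 = €952
  R→P1: 54 × €11 = €594
  R→P3: 21 × €2 = €42
Total = 99 + 56 + 952 + 594 + 42 = €1743.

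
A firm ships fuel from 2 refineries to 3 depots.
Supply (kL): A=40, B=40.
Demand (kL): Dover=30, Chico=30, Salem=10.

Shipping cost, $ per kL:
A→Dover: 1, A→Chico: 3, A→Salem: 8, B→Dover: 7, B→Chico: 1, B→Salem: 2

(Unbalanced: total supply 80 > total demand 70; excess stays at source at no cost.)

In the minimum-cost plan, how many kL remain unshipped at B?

0

Minimum-cost shipments:
  A to Dover: 30 × $1 = $30
  B to Chico: 30 × $1 = $30
  B to Salem: 10 × $2 = $20
Total cost = $80.
B ships 40 of its 40, leaving 0.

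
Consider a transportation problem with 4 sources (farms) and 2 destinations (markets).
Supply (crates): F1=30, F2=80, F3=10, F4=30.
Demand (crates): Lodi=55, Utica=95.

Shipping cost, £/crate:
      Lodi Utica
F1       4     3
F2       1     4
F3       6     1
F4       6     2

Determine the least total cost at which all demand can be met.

315

One minimum-cost allocation:
  F1 to Utica: 30 crates
  F2 to Lodi: 55 crates
  F2 to Utica: 25 crates
  F3 to Utica: 10 crates
  F4 to Utica: 30 crates
Total cost = £315.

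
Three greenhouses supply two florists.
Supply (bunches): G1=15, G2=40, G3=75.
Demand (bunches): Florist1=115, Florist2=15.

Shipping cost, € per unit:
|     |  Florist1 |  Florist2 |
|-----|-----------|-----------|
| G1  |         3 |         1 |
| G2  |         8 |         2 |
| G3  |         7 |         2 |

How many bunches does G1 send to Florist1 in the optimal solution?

15

Solving gives:
  G1→Florist1: 15 × €3 = €45
  G2→Florist1: 25 × €8 = €200
  G2→Florist2: 15 × €2 = €30
  G3→Florist1: 75 × €7 = €525
Total cost = €800.
So G1→Florist1 carries 15 bunches.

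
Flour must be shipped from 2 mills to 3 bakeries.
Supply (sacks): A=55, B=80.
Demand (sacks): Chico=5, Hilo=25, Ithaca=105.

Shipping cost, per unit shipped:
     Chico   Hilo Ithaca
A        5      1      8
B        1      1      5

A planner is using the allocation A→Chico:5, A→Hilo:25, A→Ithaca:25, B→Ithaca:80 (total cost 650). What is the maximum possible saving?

Current plan cost = 5·5 + 25·1 + 25·8 + 80·5 = 650.
Optimal plan:
  A->Hilo: 25 × 1 = 25
  A->Ithaca: 30 × 8 = 240
  B->Chico: 5 × 1 = 5
  B->Ithaca: 75 × 5 = 375
Optimal cost = 645.
Saving = 650 − 645 = 5.

5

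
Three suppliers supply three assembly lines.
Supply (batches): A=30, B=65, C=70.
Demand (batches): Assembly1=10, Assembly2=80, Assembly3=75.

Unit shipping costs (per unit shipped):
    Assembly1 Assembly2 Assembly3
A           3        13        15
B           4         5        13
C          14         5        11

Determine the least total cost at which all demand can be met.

1335

One minimum-cost allocation:
  A to Assembly1: 10 × 3 = 30
  A to Assembly3: 20 × 15 = 300
  B to Assembly2: 65 × 5 = 325
  C to Assembly2: 15 × 5 = 75
  C to Assembly3: 55 × 11 = 605
Total = 30 + 300 + 325 + 75 + 605 = 1335.
(Supply check: A ships 30; B ships 65; C ships 70.)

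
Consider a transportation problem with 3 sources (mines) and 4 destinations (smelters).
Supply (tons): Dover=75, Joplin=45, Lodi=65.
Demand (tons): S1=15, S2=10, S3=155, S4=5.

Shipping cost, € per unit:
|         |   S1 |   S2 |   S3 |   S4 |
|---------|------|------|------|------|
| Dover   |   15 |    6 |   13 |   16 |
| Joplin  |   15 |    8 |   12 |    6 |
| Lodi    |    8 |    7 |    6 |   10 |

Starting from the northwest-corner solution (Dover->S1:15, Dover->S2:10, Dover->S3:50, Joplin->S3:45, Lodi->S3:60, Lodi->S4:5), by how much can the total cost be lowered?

50

Current plan cost = 15·15 + 10·6 + 50·13 + 45·12 + 60·6 + 5·10 = €1885.
Optimal plan:
  Dover–S2: 10 × €6 = €60
  Dover–S3: 65 × €13 = €845
  Joplin–S3: 40 × €12 = €480
  Joplin–S4: 5 × €6 = €30
  Lodi–S1: 15 × €8 = €120
  Lodi–S3: 50 × €6 = €300
Optimal cost = €1835.
Saving = 1885 − 1835 = €50.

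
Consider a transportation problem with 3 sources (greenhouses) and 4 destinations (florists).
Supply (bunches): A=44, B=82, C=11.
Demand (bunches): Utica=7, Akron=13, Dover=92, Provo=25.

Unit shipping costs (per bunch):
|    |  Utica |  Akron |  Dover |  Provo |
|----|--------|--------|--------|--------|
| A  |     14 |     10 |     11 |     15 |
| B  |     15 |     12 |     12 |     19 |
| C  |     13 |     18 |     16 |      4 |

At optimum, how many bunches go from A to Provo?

The minimum-cost plan:
  A to Akron: 13 × 10 = 130
  A to Dover: 17 × 11 = 187
  A to Provo: 14 × 15 = 210
  B to Utica: 7 × 15 = 105
  B to Dover: 75 × 12 = 900
  C to Provo: 11 × 4 = 44
Total cost = 1576.
So A→Provo carries 14 bunches.

14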